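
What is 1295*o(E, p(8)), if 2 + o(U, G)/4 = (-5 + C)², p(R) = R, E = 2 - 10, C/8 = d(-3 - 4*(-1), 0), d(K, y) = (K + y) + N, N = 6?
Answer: 13462820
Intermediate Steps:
d(K, y) = 6 + K + y (d(K, y) = (K + y) + 6 = 6 + K + y)
C = 56 (C = 8*(6 + (-3 - 4*(-1)) + 0) = 8*(6 + (-3 + 4) + 0) = 8*(6 + 1 + 0) = 8*7 = 56)
E = -8
o(U, G) = 10396 (o(U, G) = -8 + 4*(-5 + 56)² = -8 + 4*51² = -8 + 4*2601 = -8 + 10404 = 10396)
1295*o(E, p(8)) = 1295*10396 = 13462820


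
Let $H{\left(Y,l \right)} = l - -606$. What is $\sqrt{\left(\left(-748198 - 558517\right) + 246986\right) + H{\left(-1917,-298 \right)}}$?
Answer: $i \sqrt{1059421} \approx 1029.3 i$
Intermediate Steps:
$H{\left(Y,l \right)} = 606 + l$ ($H{\left(Y,l \right)} = l + 606 = 606 + l$)
$\sqrt{\left(\left(-748198 - 558517\right) + 246986\right) + H{\left(-1917,-298 \right)}} = \sqrt{\left(\left(-748198 - 558517\right) + 246986\right) + \left(606 - 298\right)} = \sqrt{\left(-1306715 + 246986\right) + 308} = \sqrt{-1059729 + 308} = \sqrt{-1059421} = i \sqrt{1059421}$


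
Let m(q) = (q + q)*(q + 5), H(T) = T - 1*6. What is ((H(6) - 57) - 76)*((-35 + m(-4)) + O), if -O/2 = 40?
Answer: 16359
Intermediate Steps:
H(T) = -6 + T (H(T) = T - 6 = -6 + T)
O = -80 (O = -2*40 = -80)
m(q) = 2*q*(5 + q) (m(q) = (2*q)*(5 + q) = 2*q*(5 + q))
((H(6) - 57) - 76)*((-35 + m(-4)) + O) = (((-6 + 6) - 57) - 76)*((-35 + 2*(-4)*(5 - 4)) - 80) = ((0 - 57) - 76)*((-35 + 2*(-4)*1) - 80) = (-57 - 76)*((-35 - 8) - 80) = -133*(-43 - 80) = -133*(-123) = 16359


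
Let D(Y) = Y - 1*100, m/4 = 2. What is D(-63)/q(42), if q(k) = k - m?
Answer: -163/34 ≈ -4.7941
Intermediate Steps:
m = 8 (m = 4*2 = 8)
q(k) = -8 + k (q(k) = k - 1*8 = k - 8 = -8 + k)
D(Y) = -100 + Y (D(Y) = Y - 100 = -100 + Y)
D(-63)/q(42) = (-100 - 63)/(-8 + 42) = -163/34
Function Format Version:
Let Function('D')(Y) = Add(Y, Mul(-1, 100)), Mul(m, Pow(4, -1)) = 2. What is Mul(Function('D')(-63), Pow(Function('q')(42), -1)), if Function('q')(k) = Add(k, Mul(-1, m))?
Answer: Rational(-163, 34) ≈ -4.7941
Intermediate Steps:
m = 8 (m = Mul(4, 2) = 8)
Function('q')(k) = Add(-8, k) (Function('q')(k) = Add(k, Mul(-1, 8)) = Add(k, -8) = Add(-8, k))
Function('D')(Y) = Add(-100, Y) (Function('D')(Y) = Add(Y, -100) = Add(-100, Y))
Mul(Function('D')(-63), Pow(Function('q')(42), -1)) = Mul(Add(-100, -63), Pow(Add(-8, 42), -1)) = Mul(-163, Pow(34, -1)) = Mul(-163, Rational(1, 34)) = Rational(-163, 34)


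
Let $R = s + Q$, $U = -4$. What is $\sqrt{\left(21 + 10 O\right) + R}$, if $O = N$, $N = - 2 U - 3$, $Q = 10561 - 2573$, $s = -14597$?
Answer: $i \sqrt{6538} \approx 80.858 i$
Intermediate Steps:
$Q = 7988$
$N = 5$ ($N = \left(-2\right) \left(-4\right) - 3 = 8 - 3 = 5$)
$O = 5$
$R = -6609$ ($R = -14597 + 7988 = -6609$)
$\sqrt{\left(21 + 10 O\right) + R} = \sqrt{\left(21 + 10 \cdot 5\right) - 6609} = \sqrt{\left(21 + 50\right) - 6609} = \sqrt{71 - 6609} = \sqrt{-6538} = i \sqrt{6538}$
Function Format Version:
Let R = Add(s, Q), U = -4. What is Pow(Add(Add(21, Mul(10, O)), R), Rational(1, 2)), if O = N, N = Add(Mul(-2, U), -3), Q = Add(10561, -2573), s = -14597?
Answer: Mul(I, Pow(6538, Rational(1, 2))) ≈ Mul(80.858, I)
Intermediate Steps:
Q = 7988
N = 5 (N = Add(Mul(-2, -4), -3) = Add(8, -3) = 5)
O = 5
R = -6609 (R = Add(-14597, 7988) = -6609)
Pow(Add(Add(21, Mul(10, O)), R), Rational(1, 2)) = Pow(Add(Add(21, Mul(10, 5)), -6609), Rational(1, 2)) = Pow(Add(Add(21, 50), -6609), Rational(1, 2)) = Pow(Add(71, -6609), Rational(1, 2)) = Pow(-6538, Rational(1, 2)) = Mul(I, Pow(6538, Rational(1, 2)))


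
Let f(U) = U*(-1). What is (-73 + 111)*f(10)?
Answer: -380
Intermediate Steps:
f(U) = -U
(-73 + 111)*f(10) = (-73 + 111)*(-1*10) = 38*(-10) = -380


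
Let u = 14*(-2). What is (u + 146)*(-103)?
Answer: -12154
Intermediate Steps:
u = -28
(u + 146)*(-103) = (-28 + 146)*(-103) = 118*(-103) = -12154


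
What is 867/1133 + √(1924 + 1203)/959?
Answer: 867/1133 + √3127/959 ≈ 0.82353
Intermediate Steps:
867/1133 + √(1924 + 1203)/959 = 867*(1/1133) + √3127*(1/959) = 867/1133 + √3127/959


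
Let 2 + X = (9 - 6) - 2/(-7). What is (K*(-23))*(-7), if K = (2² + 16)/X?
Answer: 22540/9 ≈ 2504.4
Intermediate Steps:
X = 9/7 (X = -2 + ((9 - 6) - 2/(-7)) = -2 + (3 - 2*(-⅐)) = -2 + (3 + 2/7) = -2 + 23/7 = 9/7 ≈ 1.2857)
K = 140/9 (K = (2² + 16)/(9/7) = (4 + 16)*(7/9) = 20*(7/9) = 140/9 ≈ 15.556)
(K*(-23))*(-7) = ((140/9)*(-23))*(-7) = -3220/9*(-7) = 22540/9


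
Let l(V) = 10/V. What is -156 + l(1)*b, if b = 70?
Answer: 544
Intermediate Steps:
-156 + l(1)*b = -156 + (10/1)*70 = -156 + (10*1)*70 = -156 + 10*70 = -156 + 700 = 544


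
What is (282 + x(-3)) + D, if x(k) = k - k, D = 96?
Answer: 378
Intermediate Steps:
x(k) = 0
(282 + x(-3)) + D = (282 + 0) + 96 = 282 + 96 = 378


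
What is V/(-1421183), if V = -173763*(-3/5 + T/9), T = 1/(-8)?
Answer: -250991/3343960 ≈ -0.075058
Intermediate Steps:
T = -⅛ ≈ -0.12500
V = 4266847/40 (V = -173763*(-3/5 - ⅛/9) = -173763*(-3*⅕ - ⅛*⅑) = -173763*(-⅗ - 1/72) = -173763*(-221)/360 = -449*(-9503/40) = 4266847/40 ≈ 1.0667e+5)
V/(-1421183) = (4266847/40)/(-1421183) = (4266847/40)*(-1/1421183) = -250991/3343960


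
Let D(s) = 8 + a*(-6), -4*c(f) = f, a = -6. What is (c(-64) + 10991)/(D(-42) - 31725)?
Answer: -11007/31681 ≈ -0.34743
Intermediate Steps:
c(f) = -f/4
D(s) = 44 (D(s) = 8 - 6*(-6) = 8 + 36 = 44)
(c(-64) + 10991)/(D(-42) - 31725) = (-¼*(-64) + 10991)/(44 - 31725) = (16 + 10991)/(-31681) = 11007*(-1/31681) = -11007/31681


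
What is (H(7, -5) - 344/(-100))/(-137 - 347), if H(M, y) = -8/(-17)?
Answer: -831/102850 ≈ -0.0080797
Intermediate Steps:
H(M, y) = 8/17 (H(M, y) = -8*(-1/17) = 8/17)
(H(7, -5) - 344/(-100))/(-137 - 347) = (8/17 - 344/(-100))/(-137 - 347) = (8/17 - 344*(-1/100))/(-484) = (8/17 + 86/25)*(-1/484) = (1662/425)*(-1/484) = -831/102850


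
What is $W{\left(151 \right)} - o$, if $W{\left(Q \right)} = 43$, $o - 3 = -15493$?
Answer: $15533$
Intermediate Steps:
$o = -15490$ ($o = 3 - 15493 = -15490$)
$W{\left(151 \right)} - o = 43 - -15490 = 43 + 15490 = 15533$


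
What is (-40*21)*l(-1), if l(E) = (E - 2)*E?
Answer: -2520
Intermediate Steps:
l(E) = E*(-2 + E) (l(E) = (-2 + E)*E = E*(-2 + E))
(-40*21)*l(-1) = (-40*21)*(-(-2 - 1)) = -(-840)*(-3) = -840*3 = -2520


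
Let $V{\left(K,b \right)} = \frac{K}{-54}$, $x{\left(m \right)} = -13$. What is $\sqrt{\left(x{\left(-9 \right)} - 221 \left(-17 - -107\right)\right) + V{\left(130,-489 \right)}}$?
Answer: $\frac{i \sqrt{1612338}}{9} \approx 141.09 i$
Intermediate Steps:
$V{\left(K,b \right)} = - \frac{K}{54}$ ($V{\left(K,b \right)} = K \left(- \frac{1}{54}\right) = - \frac{K}{54}$)
$\sqrt{\left(x{\left(-9 \right)} - 221 \left(-17 - -107\right)\right) + V{\left(130,-489 \right)}} = \sqrt{\left(-13 - 221 \left(-17 - -107\right)\right) - \frac{65}{27}} = \sqrt{\left(-13 - 221 \left(-17 + 107\right)\right) - \frac{65}{27}} = \sqrt{\left(-13 - 19890\right) - \frac{65}{27}} = \sqrt{-19903 - \frac{65}{27}} = \sqrt{- \frac{537446}{27}} = \frac{i \sqrt{1612338}}{9}$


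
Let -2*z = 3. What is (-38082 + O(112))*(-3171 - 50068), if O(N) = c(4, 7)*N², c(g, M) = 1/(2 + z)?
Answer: 691787566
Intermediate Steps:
z = -3/2 (z = -½*3 = -3/2 ≈ -1.5000)
c(g, M) = 2 (c(g, M) = 1/(2 - 3/2) = 1/(½) = 2)
O(N) = 2*N²
(-38082 + O(112))*(-3171 - 50068) = (-38082 + 2*112²)*(-3171 - 50068) = (-38082 + 2*12544)*(-53239) = (-38082 + 25088)*(-53239) = -12994*(-53239) = 691787566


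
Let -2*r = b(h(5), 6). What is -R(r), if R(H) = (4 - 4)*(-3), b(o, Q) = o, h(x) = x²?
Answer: 0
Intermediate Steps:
r = -25/2 (r = -½*5² = -½*25 = -25/2 ≈ -12.500)
R(H) = 0 (R(H) = 0*(-3) = 0)
-R(r) = -1*0 = 0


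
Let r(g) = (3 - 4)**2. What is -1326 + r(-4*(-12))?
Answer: -1325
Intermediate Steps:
r(g) = 1 (r(g) = (-1)**2 = 1)
-1326 + r(-4*(-12)) = -1326 + 1 = -1325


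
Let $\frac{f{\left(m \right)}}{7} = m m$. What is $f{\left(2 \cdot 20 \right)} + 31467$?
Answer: $42667$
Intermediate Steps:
$f{\left(m \right)} = 7 m^{2}$ ($f{\left(m \right)} = 7 m m = 7 m^{2}$)
$f{\left(2 \cdot 20 \right)} + 31467 = 7 \left(2 \cdot 20\right)^{2} + 31467 = 7 \cdot 40^{2} + 31467 = 7 \cdot 1600 + 31467 = 11200 + 31467 = 42667$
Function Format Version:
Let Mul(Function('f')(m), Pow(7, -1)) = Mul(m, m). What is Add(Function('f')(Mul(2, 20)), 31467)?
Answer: 42667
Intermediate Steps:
Function('f')(m) = Mul(7, Pow(m, 2)) (Function('f')(m) = Mul(7, Mul(m, m)) = Mul(7, Pow(m, 2)))
Add(Function('f')(Mul(2, 20)), 31467) = Add(Mul(7, Pow(Mul(2, 20), 2)), 31467) = Add(Mul(7, Pow(40, 2)), 31467) = Add(Mul(7, 1600), 31467) = Add(11200, 31467) = 42667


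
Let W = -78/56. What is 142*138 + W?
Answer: 548649/28 ≈ 19595.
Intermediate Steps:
W = -39/28 (W = -78*1/56 = -39/28 ≈ -1.3929)
142*138 + W = 142*138 - 39/28 = 19596 - 39/28 = 548649/28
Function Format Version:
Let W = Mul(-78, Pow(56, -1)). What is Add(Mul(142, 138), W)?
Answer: Rational(548649, 28) ≈ 19595.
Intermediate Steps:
W = Rational(-39, 28) (W = Mul(-78, Rational(1, 56)) = Rational(-39, 28) ≈ -1.3929)
Add(Mul(142, 138), W) = Add(Mul(142, 138), Rational(-39, 28)) = Add(19596, Rational(-39, 28)) = Rational(548649, 28)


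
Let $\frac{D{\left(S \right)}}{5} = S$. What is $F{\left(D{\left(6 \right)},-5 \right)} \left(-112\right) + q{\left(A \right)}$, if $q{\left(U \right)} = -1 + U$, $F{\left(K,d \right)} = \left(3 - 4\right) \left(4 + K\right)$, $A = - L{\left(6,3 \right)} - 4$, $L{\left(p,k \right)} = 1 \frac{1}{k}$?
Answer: $\frac{11408}{3} \approx 3802.7$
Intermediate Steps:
$D{\left(S \right)} = 5 S$
$L{\left(p,k \right)} = \frac{1}{k}$
$A = - \frac{13}{3}$ ($A = - \frac{1}{3} - 4 = - \frac{13}{3} \approx -4.3333$)
$F{\left(K,d \right)} = -4 - K$ ($F{\left(K,d \right)} = - (4 + K) = -4 - K$)
$F{\left(D{\left(6 \right)},-5 \right)} \left(-112\right) + q{\left(A \right)} = \left(-4 - 5 \cdot 6\right) \left(-112\right) - \frac{16}{3} = \left(-4 - 30\right) \left(-112\right) - \frac{16}{3} = \left(-34\right) \left(-112\right) - \frac{16}{3} = 3808 - \frac{16}{3} = \frac{11408}{3}$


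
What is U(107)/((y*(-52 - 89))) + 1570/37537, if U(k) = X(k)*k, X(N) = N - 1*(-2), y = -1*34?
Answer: 445320611/179952378 ≈ 2.4747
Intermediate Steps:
y = -34
X(N) = 2 + N (X(N) = N + 2 = 2 + N)
U(k) = k*(2 + k) (U(k) = (2 + k)*k = k*(2 + k))
U(107)/((y*(-52 - 89))) + 1570/37537 = (107*(2 + 107))/((-34*(-52 - 89))) + 1570/37537 = (107*109)/((-34*(-141))) + 1570*(1/37537) = 11663/4794 + 1570/37537 = 445320611/179952378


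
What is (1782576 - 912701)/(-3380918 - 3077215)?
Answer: -869875/6458133 ≈ -0.13469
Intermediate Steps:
(1782576 - 912701)/(-3380918 - 3077215) = 869875/(-6458133) = 869875*(-1/6458133) = -869875/6458133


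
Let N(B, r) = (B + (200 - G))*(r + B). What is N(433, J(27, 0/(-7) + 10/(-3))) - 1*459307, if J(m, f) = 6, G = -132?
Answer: -123472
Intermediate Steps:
N(B, r) = (332 + B)*(B + r) (N(B, r) = (B + (200 - 1*(-132)))*(r + B) = (B + (200 + 132))*(B + r) = (B + 332)*(B + r) = (332 + B)*(B + r))
N(433, J(27, 0/(-7) + 10/(-3))) - 1*459307 = (433² + 332*433 + 332*6 + 433*6) - 1*459307 = (187489 + 143756 + 1992 + 2598) - 459307 = 335835 - 459307 = -123472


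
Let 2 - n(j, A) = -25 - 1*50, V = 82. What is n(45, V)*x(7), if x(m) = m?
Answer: 539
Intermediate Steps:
n(j, A) = 77 (n(j, A) = 2 - (-25 - 1*50) = 2 - (-25 - 50) = 2 - 1*(-75) = 2 + 75 = 77)
n(45, V)*x(7) = 77*7 = 539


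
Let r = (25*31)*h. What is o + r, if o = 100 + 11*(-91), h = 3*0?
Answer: -901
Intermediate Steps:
h = 0
o = -901 (o = 100 - 1001 = -901)
r = 0 (r = (25*31)*0 = 775*0 = 0)
o + r = -901 + 0 = -901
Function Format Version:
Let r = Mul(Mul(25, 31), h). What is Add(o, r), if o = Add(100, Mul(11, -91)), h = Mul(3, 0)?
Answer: -901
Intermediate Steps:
h = 0
o = -901 (o = Add(100, -1001) = -901)
r = 0 (r = Mul(Mul(25, 31), 0) = Mul(775, 0) = 0)
Add(o, r) = Add(-901, 0) = -901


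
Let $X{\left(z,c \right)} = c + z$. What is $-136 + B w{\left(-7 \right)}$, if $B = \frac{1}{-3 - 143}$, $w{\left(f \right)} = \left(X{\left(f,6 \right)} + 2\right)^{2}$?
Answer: $- \frac{19857}{146} \approx -136.01$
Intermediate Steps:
$w{\left(f \right)} = \left(8 + f\right)^{2}$ ($w{\left(f \right)} = \left(\left(6 + f\right) + 2\right)^{2} = \left(8 + f\right)^{2}$)
$B = - \frac{1}{146}$ ($B = \frac{1}{-146} = - \frac{1}{146} \approx -0.0068493$)
$-136 + B w{\left(-7 \right)} = -136 - \frac{\left(8 - 7\right)^{2}}{146} = -136 - \frac{1^{2}}{146} = -136 - \frac{1}{146} = - \frac{19857}{146}$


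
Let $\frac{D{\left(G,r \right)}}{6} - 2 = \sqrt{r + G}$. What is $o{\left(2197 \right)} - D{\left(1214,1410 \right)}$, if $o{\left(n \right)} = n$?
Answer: $2185 - 48 \sqrt{41} \approx 1877.7$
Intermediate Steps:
$D{\left(G,r \right)} = 12 + 6 \sqrt{G + r}$ ($D{\left(G,r \right)} = 12 + 6 \sqrt{r + G} = 12 + 6 \sqrt{G + r}$)
$o{\left(2197 \right)} - D{\left(1214,1410 \right)} = 2197 - \left(12 + 6 \sqrt{1214 + 1410}\right) = 2197 - \left(12 + 6 \sqrt{2624}\right) = 2197 - \left(12 + 6 \cdot 8 \sqrt{41}\right) = 2197 - \left(12 + 48 \sqrt{41}\right) = 2185 - 48 \sqrt{41}$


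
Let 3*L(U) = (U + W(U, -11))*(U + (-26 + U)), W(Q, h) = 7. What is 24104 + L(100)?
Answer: 30310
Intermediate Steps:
L(U) = (-26 + 2*U)*(7 + U)/3 (L(U) = ((U + 7)*(U + (-26 + U)))/3 = ((7 + U)*(-26 + 2*U))/3 = ((-26 + 2*U)*(7 + U))/3 = (-26 + 2*U)*(7 + U)/3)
24104 + L(100) = 24104 + (-182/3 - 4*100 + (⅔)*100²) = 24104 + (-182/3 - 400 + (⅔)*10000) = 24104 + (-182/3 - 400 + 20000/3) = 24104 + 6206 = 30310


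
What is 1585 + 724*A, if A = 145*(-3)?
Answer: -313355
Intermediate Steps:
A = -435
1585 + 724*A = 1585 + 724*(-435) = 1585 - 314940 = -313355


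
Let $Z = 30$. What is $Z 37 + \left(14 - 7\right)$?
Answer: $1117$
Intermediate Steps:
$Z 37 + \left(14 - 7\right) = 30 \cdot 37 + \left(14 - 7\right) = 1110 + \left(14 - 7\right) = 1110 + 7 = 1117$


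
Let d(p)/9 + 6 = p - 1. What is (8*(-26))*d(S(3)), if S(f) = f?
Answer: 7488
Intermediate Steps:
d(p) = -63 + 9*p (d(p) = -54 + 9*(p - 1) = -54 + 9*(-1 + p) = -54 + (-9 + 9*p) = -63 + 9*p)
(8*(-26))*d(S(3)) = (8*(-26))*(-63 + 9*3) = -208*(-63 + 27) = -208*(-36) = 7488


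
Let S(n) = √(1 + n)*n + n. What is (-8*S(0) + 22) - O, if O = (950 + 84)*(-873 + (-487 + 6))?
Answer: 1400058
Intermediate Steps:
S(n) = n + n*√(1 + n) (S(n) = n*√(1 + n) + n = n + n*√(1 + n))
O = -1400036 (O = 1034*(-873 - 481) = 1034*(-1354) = -1400036)
(-8*S(0) + 22) - O = (-0*(1 + √(1 + 0)) + 22) - 1*(-1400036) = (-0*(1 + √1) + 22) + 1400036 = (-0*(1 + 1) + 22) + 1400036 = (-0*2 + 22) + 1400036 = (-8*0 + 22) + 1400036 = (0 + 22) + 1400036 = 22 + 1400036 = 1400058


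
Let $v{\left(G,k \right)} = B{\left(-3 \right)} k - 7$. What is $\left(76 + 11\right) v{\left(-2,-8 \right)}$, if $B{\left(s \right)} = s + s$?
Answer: $3567$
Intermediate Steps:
$B{\left(s \right)} = 2 s$
$v{\left(G,k \right)} = -7 - 6 k$ ($v{\left(G,k \right)} = 2 \left(-3\right) k - 7 = - 6 k - 7 = -7 - 6 k$)
$\left(76 + 11\right) v{\left(-2,-8 \right)} = \left(76 + 11\right) \left(-7 - -48\right) = 87 \left(-7 + 48\right) = 87 \cdot 41 = 3567$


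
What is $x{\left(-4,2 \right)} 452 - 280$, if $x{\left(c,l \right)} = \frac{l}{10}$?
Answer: $- \frac{948}{5} \approx -189.6$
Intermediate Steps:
$x{\left(c,l \right)} = \frac{l}{10}$ ($x{\left(c,l \right)} = l \frac{1}{10} = \frac{l}{10}$)
$x{\left(-4,2 \right)} 452 - 280 = \frac{1}{10} \cdot 2 \cdot 452 - 280 = \frac{1}{5} \cdot 452 - 280 = \frac{452}{5} - 280 = - \frac{948}{5}$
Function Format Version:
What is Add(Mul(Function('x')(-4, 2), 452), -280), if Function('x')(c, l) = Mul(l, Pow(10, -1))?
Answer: Rational(-948, 5) ≈ -189.60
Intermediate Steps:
Function('x')(c, l) = Mul(Rational(1, 10), l) (Function('x')(c, l) = Mul(l, Rational(1, 10)) = Mul(Rational(1, 10), l))
Add(Mul(Function('x')(-4, 2), 452), -280) = Add(Mul(Mul(Rational(1, 10), 2), 452), -280) = Add(Mul(Rational(1, 5), 452), -280) = Add(Rational(452, 5), -280) = Rational(-948, 5)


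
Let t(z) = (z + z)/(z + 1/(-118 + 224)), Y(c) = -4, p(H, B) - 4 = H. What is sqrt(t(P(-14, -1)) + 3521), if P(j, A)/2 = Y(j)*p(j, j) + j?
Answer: 3*sqrt(11897235929)/5513 ≈ 59.355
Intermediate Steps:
p(H, B) = 4 + H
P(j, A) = -32 - 6*j (P(j, A) = 2*(-4*(4 + j) + j) = 2*((-16 - 4*j) + j) = 2*(-16 - 3*j) = -32 - 6*j)
t(z) = 2*z/(1/106 + z) (t(z) = (2*z)/(z + 1/106) = (2*z)/(1/106 + z) = 2*z/(1/106 + z))
sqrt(t(P(-14, -1)) + 3521) = sqrt(212*(-32 - 6*(-14))/(1 + 106*(-32 - 6*(-14))) + 3521) = sqrt(212*(-32 + 84)/(1 + 106*(-32 + 84)) + 3521) = sqrt(212*52/(1 + 106*52) + 3521) = sqrt(212*52/(1 + 5512) + 3521) = sqrt(212*52/5513 + 3521) = sqrt(212*52*(1/5513) + 3521) = sqrt(11024/5513 + 3521) = sqrt(19422297/5513) = 3*sqrt(11897235929)/5513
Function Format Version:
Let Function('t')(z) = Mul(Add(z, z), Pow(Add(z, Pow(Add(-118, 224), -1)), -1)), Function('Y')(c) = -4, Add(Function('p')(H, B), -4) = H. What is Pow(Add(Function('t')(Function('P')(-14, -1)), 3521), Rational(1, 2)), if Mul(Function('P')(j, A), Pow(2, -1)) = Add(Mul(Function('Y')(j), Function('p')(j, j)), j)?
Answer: Mul(Rational(3, 5513), Pow(11897235929, Rational(1, 2))) ≈ 59.355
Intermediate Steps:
Function('p')(H, B) = Add(4, H)
Function('P')(j, A) = Add(-32, Mul(-6, j)) (Function('P')(j, A) = Mul(2, Add(Mul(-4, Add(4, j)), j)) = Mul(2, Add(Add(-16, Mul(-4, j)), j)) = Mul(2, Add(-16, Mul(-3, j))) = Add(-32, Mul(-6, j)))
Function('t')(z) = Mul(2, z, Pow(Add(Rational(1, 106), z), -1)) (Function('t')(z) = Mul(Mul(2, z), Pow(Add(z, Pow(106, -1)), -1)) = Mul(Mul(2, z), Pow(Add(z, Rational(1, 106)), -1)) = Mul(Mul(2, z), Pow(Add(Rational(1, 106), z), -1)) = Mul(2, z, Pow(Add(Rational(1, 106), z), -1)))
Pow(Add(Function('t')(Function('P')(-14, -1)), 3521), Rational(1, 2)) = Pow(Add(Mul(212, Add(-32, Mul(-6, -14)), Pow(Add(1, Mul(106, Add(-32, Mul(-6, -14)))), -1)), 3521), Rational(1, 2)) = Pow(Add(Mul(212, Add(-32, 84), Pow(Add(1, Mul(106, Add(-32, 84))), -1)), 3521), Rational(1, 2)) = Pow(Add(Mul(212, 52, Pow(Add(1, Mul(106, 52)), -1)), 3521), Rational(1, 2)) = Pow(Add(Mul(212, 52, Pow(Add(1, 5512), -1)), 3521), Rational(1, 2)) = Pow(Add(Mul(212, 52, Pow(5513, -1)), 3521), Rational(1, 2)) = Pow(Add(Mul(212, 52, Rational(1, 5513)), 3521), Rational(1, 2)) = Pow(Add(Rational(11024, 5513), 3521), Rational(1, 2)) = Pow(Rational(19422297, 5513), Rational(1, 2)) = Mul(Rational(3, 5513), Pow(11897235929, Rational(1, 2)))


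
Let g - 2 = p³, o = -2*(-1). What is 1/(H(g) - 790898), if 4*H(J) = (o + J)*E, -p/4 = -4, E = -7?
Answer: -1/798073 ≈ -1.2530e-6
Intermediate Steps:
p = 16 (p = -4*(-4) = 16)
o = 2
g = 4098 (g = 2 + 16³ = 2 + 4096 = 4098)
H(J) = -7/2 - 7*J/4 (H(J) = ((2 + J)*(-7))/4 = (-14 - 7*J)/4 = -7/2 - 7*J/4)
1/(H(g) - 790898) = 1/((-7/2 - 7/4*4098) - 790898) = 1/((-7/2 - 14343/2) - 790898) = 1/(-7175 - 790898) = 1/(-798073) = -1/798073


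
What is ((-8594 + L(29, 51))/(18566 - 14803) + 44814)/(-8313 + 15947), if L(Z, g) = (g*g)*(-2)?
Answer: 84310643/14363371 ≈ 5.8698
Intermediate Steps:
L(Z, g) = -2*g**2 (L(Z, g) = g**2*(-2) = -2*g**2)
((-8594 + L(29, 51))/(18566 - 14803) + 44814)/(-8313 + 15947) = ((-8594 - 2*51**2)/(18566 - 14803) + 44814)/(-8313 + 15947) = ((-8594 - 2*2601)/3763 + 44814)/7634 = ((-8594 - 5202)*(1/3763) + 44814)*(1/7634) = (-13796*1/3763 + 44814)*(1/7634) = (-13796/3763 + 44814)*(1/7634) = (168621286/3763)*(1/7634) = 84310643/14363371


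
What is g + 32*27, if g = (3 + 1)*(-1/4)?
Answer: 863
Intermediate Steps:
g = -1 (g = 4*(-1*1/4) = 4*(-1/4) = -1)
g + 32*27 = -1 + 32*27 = -1 + 864 = 863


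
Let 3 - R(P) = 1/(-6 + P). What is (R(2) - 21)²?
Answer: 5041/16 ≈ 315.06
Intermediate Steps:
R(P) = 3 - 1/(-6 + P)
(R(2) - 21)² = ((-19 + 3*2)/(-6 + 2) - 21)² = ((-19 + 6)/(-4) - 21)² = (-¼*(-13) - 21)² = (13/4 - 21)² = (-71/4)² = 5041/16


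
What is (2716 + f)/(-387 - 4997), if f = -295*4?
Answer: -192/673 ≈ -0.28529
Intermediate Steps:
f = -1180
(2716 + f)/(-387 - 4997) = (2716 - 1180)/(-387 - 4997) = 1536/(-5384) = 1536*(-1/5384) = -192/673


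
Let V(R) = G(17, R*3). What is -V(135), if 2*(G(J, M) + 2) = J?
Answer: -13/2 ≈ -6.5000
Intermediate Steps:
G(J, M) = -2 + J/2
V(R) = 13/2 (V(R) = -2 + (½)*17 = -2 + 17/2 = 13/2)
-V(135) = -1*13/2 = -13/2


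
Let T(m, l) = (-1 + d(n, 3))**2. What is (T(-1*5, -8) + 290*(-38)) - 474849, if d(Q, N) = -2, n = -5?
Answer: -485860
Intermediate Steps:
T(m, l) = 9 (T(m, l) = (-1 - 2)**2 = (-3)**2 = 9)
(T(-1*5, -8) + 290*(-38)) - 474849 = (9 + 290*(-38)) - 474849 = (9 - 11020) - 474849 = -11011 - 474849 = -485860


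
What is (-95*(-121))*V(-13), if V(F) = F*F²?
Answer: -25254515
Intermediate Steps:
V(F) = F³
(-95*(-121))*V(-13) = -95*(-121)*(-13)³ = 11495*(-2197) = -25254515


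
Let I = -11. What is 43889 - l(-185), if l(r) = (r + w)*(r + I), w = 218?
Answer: 50357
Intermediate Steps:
l(r) = (-11 + r)*(218 + r) (l(r) = (r + 218)*(r - 11) = (218 + r)*(-11 + r) = (-11 + r)*(218 + r))
43889 - l(-185) = 43889 - (-2398 + (-185)² + 207*(-185)) = 43889 - (-2398 + 34225 - 38295) = 43889 - 1*(-6468) = 43889 + 6468 = 50357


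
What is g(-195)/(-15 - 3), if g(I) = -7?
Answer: 7/18 ≈ 0.38889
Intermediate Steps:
g(-195)/(-15 - 3) = -7/(-15 - 3) = -7/(-18) = -1/18*(-7) = 7/18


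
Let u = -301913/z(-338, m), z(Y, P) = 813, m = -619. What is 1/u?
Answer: -813/301913 ≈ -0.0026928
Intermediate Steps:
u = -301913/813 ≈ -371.36
1/u = 1/(-301913/813) = -813/301913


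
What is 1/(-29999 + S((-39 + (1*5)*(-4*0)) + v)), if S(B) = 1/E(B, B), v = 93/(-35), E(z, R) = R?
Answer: -1458/43738577 ≈ -3.3334e-5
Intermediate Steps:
v = -93/35 (v = 93*(-1/35) = -93/35 ≈ -2.6571)
S(B) = 1/B
1/(-29999 + S((-39 + (1*5)*(-4*0)) + v)) = 1/(-29999 + 1/((-39 + (1*5)*(-4*0)) - 93/35)) = 1/(-29999 + 1/((-39 + 5*0) - 93/35)) = 1/(-29999 + 1/((-39 + 0) - 93/35)) = 1/(-29999 + 1/(-39 - 93/35)) = 1/(-29999 + 1/(-1458/35)) = 1/(-29999 - 35/1458) = 1/(-43738577/1458) = -1458/43738577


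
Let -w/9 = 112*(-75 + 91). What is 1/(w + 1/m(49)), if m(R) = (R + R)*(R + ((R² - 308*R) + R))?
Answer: -1234114/19903790593 ≈ -6.2004e-5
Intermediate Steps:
m(R) = 2*R*(R² - 306*R) (m(R) = (2*R)*(R + (R² - 307*R)) = (2*R)*(R² - 306*R) = 2*R*(R² - 306*R))
w = -16128 (w = -1008*(-75 + 91) = -1008*16 = -9*1792 = -16128)
1/(w + 1/m(49)) = 1/(-16128 + 1/(2*49²*(-306 + 49))) = 1/(-16128 + 1/(2*2401*(-257))) = 1/(-16128 + 1/(-1234114)) = 1/(-16128 - 1/1234114) = 1/(-19903790593/1234114) = -1234114/19903790593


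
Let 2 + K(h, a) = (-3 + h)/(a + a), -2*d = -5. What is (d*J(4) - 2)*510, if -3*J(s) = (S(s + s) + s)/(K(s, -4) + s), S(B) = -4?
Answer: -1020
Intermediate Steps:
d = 5/2 (d = -½*(-5) = 5/2 ≈ 2.5000)
K(h, a) = -2 + (-3 + h)/(2*a) (K(h, a) = -2 + (-3 + h)/(a + a) = -2 + (-3 + h)/((2*a)) = -2 + (-3 + h)*(1/(2*a)) = -2 + (-3 + h)/(2*a))
J(s) = -(-4 + s)/(3*(-13/8 + 7*s/8)) (J(s) = -(-4 + s)/(3*((½)*(-3 + s - 4*(-4))/(-4) + s)) = -(-4 + s)/(3*((½)*(-¼)*(-3 + s + 16) + s)) = -(-4 + s)/(3*((½)*(-¼)*(13 + s) + s)) = -(-4 + s)/(3*((-13/8 - s/8) + s)) = -(-4 + s)/(3*(-13/8 + 7*s/8)))
(d*J(4) - 2)*510 = (5*(8*(4 - 1*4)/(3*(-13 + 7*4)))/2 - 2)*510 = (5*(8*(4 - 4)/(3*(-13 + 28)))/2 - 2)*510 = (5*((8/3)*0/15)/2 - 2)*510 = (5*((8/3)*(1/15)*0)/2 - 2)*510 = ((5/2)*0 - 2)*510 = (0 - 2)*510 = -2*510 = -1020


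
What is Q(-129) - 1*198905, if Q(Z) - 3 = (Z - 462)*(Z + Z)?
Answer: -46424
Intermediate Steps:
Q(Z) = 3 + 2*Z*(-462 + Z) (Q(Z) = 3 + (Z - 462)*(Z + Z) = 3 + (-462 + Z)*(2*Z) = 3 + 2*Z*(-462 + Z))
Q(-129) - 1*198905 = (3 - 924*(-129) + 2*(-129)²) - 1*198905 = (3 + 119196 + 2*16641) - 198905 = (3 + 119196 + 33282) - 198905 = 152481 - 198905 = -46424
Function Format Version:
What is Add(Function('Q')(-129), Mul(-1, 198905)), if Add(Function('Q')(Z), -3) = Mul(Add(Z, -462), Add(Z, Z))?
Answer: -46424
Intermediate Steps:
Function('Q')(Z) = Add(3, Mul(2, Z, Add(-462, Z))) (Function('Q')(Z) = Add(3, Mul(Add(Z, -462), Add(Z, Z))) = Add(3, Mul(Add(-462, Z), Mul(2, Z))) = Add(3, Mul(2, Z, Add(-462, Z))))
Add(Function('Q')(-129), Mul(-1, 198905)) = Add(Add(3, Mul(-924, -129), Mul(2, Pow(-129, 2))), Mul(-1, 198905)) = Add(Add(3, 119196, Mul(2, 16641)), -198905) = Add(Add(3, 119196, 33282), -198905) = Add(152481, -198905) = -46424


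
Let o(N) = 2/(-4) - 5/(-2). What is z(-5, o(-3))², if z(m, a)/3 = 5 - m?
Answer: 900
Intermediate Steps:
o(N) = 2 (o(N) = 2*(-¼) - 5*(-½) = -½ + 5/2 = 2)
z(m, a) = 15 - 3*m (z(m, a) = 3*(5 - m) = 15 - 3*m)
z(-5, o(-3))² = (15 - 3*(-5))² = (15 + 15)² = 30² = 900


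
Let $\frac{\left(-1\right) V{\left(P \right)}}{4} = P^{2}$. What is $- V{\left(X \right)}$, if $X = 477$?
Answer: $910116$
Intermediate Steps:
$V{\left(P \right)} = - 4 P^{2}$
$- V{\left(X \right)} = - \left(-4\right) 477^{2} = - \left(-4\right) 227529 = \left(-1\right) \left(-910116\right) = 910116$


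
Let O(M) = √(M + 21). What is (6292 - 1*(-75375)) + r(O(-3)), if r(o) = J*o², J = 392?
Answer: 88723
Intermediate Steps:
O(M) = √(21 + M)
r(o) = 392*o²
(6292 - 1*(-75375)) + r(O(-3)) = (6292 - 1*(-75375)) + 392*(√(21 - 3))² = (6292 + 75375) + 392*(√18)² = 81667 + 392*(3*√2)² = 81667 + 392*18 = 81667 + 7056 = 88723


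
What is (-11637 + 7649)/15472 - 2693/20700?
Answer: -3881803/10008450 ≈ -0.38785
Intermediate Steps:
(-11637 + 7649)/15472 - 2693/20700 = -3988*1/15472 - 2693*1/20700 = -997/3868 - 2693/20700 = -3881803/10008450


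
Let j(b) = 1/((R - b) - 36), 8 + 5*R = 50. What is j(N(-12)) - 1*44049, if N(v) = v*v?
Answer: -37794047/858 ≈ -44049.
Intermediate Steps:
R = 42/5 (R = -8/5 + (⅕)*50 = -8/5 + 10 = 42/5 ≈ 8.4000)
N(v) = v²
j(b) = 1/(-138/5 - b) (j(b) = 1/((42/5 - b) - 36) = 1/(-138/5 - b))
j(N(-12)) - 1*44049 = -5/(138 + 5*(-12)²) - 1*44049 = -5/(138 + 5*144) - 44049 = -5/(138 + 720) - 44049 = -5/858 - 44049 = -37794047/858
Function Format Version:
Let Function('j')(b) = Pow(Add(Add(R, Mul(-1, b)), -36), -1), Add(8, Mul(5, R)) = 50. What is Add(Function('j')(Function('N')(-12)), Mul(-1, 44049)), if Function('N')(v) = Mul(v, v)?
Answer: Rational(-37794047, 858) ≈ -44049.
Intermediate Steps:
R = Rational(42, 5) (R = Add(Rational(-8, 5), Mul(Rational(1, 5), 50)) = Add(Rational(-8, 5), 10) = Rational(42, 5) ≈ 8.4000)
Function('N')(v) = Pow(v, 2)
Function('j')(b) = Pow(Add(Rational(-138, 5), Mul(-1, b)), -1) (Function('j')(b) = Pow(Add(Add(Rational(42, 5), Mul(-1, b)), -36), -1) = Pow(Add(Rational(-138, 5), Mul(-1, b)), -1))
Add(Function('j')(Function('N')(-12)), Mul(-1, 44049)) = Add(Mul(-5, Pow(Add(138, Mul(5, Pow(-12, 2))), -1)), Mul(-1, 44049)) = Add(Mul(-5, Pow(Add(138, Mul(5, 144)), -1)), -44049) = Add(Mul(-5, Pow(Add(138, 720), -1)), -44049) = Add(Mul(-5, Pow(858, -1)), -44049) = Add(Mul(-5, Rational(1, 858)), -44049) = Add(Rational(-5, 858), -44049) = Rational(-37794047, 858)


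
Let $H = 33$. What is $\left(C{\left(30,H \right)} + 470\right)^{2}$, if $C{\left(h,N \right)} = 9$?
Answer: $229441$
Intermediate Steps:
$\left(C{\left(30,H \right)} + 470\right)^{2} = \left(9 + 470\right)^{2} = 479^{2} = 229441$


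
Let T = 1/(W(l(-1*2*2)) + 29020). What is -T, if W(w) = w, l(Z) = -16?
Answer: -1/29004 ≈ -3.4478e-5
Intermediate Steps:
T = 1/29004 (T = 1/(-16 + 29020) = 1/29004 ≈ 3.4478e-5)
-T = -1*1/29004 = -1/29004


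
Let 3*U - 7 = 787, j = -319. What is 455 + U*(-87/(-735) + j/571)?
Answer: 47349817/139895 ≈ 338.47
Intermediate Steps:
U = 794/3 (U = 7/3 + (1/3)*787 = 7/3 + 787/3 = 794/3 ≈ 264.67)
455 + U*(-87/(-735) + j/571) = 455 + 794*(-87/(-735) - 319/571)/3 = 455 + 794*(-87*(-1/735) - 319*1/571)/3 = 455 + 794*(29/245 - 319/571)/3 = 455 + (794/3)*(-61596/139895) = 455 - 16302408/139895 = 47349817/139895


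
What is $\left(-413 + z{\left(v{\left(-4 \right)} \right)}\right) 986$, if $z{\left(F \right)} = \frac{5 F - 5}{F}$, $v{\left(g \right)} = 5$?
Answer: $-403274$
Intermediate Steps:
$z{\left(F \right)} = \frac{-5 + 5 F}{F}$
$\left(-413 + z{\left(v{\left(-4 \right)} \right)}\right) 986 = \left(-413 + \left(5 - \frac{5}{5}\right)\right) 986 = \left(-413 + \left(5 - 1\right)\right) 986 = \left(-413 + 4\right) 986 = \left(-409\right) 986 = -403274$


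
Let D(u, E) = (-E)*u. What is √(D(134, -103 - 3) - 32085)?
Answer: I*√17881 ≈ 133.72*I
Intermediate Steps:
D(u, E) = -E*u
√(D(134, -103 - 3) - 32085) = √(-1*(-103 - 3)*134 - 32085) = √(-1*(-106)*134 - 32085) = √(14204 - 32085) = √(-17881) = I*√17881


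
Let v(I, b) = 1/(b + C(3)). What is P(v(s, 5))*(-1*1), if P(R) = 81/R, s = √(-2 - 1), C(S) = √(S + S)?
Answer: -405 - 81*√6 ≈ -603.41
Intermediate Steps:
C(S) = √2*√S (C(S) = √(2*S) = √2*√S)
s = I*√3 (s = √(-3) = I*√3 ≈ 1.732*I)
v(I, b) = 1/(b + √6) (v(I, b) = 1/(b + √2*√3) = 1/(b + √6))
P(v(s, 5))*(-1*1) = (81/(1/(5 + √6)))*(-1*1) = (81*(5 + √6))*(-1) = (405 + 81*√6)*(-1) = -405 - 81*√6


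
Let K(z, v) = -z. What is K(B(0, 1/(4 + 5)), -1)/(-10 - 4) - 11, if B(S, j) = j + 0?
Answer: -1385/126 ≈ -10.992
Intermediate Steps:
B(S, j) = j
K(B(0, 1/(4 + 5)), -1)/(-10 - 4) - 11 = (-1/(4 + 5))/(-10 - 4) - 11 = (-1/9)/(-14) - 11 = -(-1)/(14*9) - 11 = -1/14*(-⅑) - 11 = 1/126 - 11 = -1385/126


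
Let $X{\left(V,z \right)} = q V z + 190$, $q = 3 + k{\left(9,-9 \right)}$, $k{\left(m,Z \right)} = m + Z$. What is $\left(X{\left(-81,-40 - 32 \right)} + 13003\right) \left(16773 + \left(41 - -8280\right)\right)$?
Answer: $770109766$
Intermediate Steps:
$k{\left(m,Z \right)} = Z + m$
$q = 3$ ($q = 3 + \left(-9 + 9\right) = 3 + 0 = 3$)
$X{\left(V,z \right)} = 190 + 3 V z$ ($X{\left(V,z \right)} = 3 V z + 190 = 190 + 3 V z$)
$\left(X{\left(-81,-40 - 32 \right)} + 13003\right) \left(16773 + \left(41 - -8280\right)\right) = \left(\left(190 + 3 \left(-81\right) \left(-40 - 32\right)\right) + 13003\right) \left(16773 + \left(41 - -8280\right)\right) = \left(\left(190 + 3 \left(-81\right) \left(-72\right)\right) + 13003\right) \left(16773 + \left(41 + 8280\right)\right) = \left(\left(190 + 17496\right) + 13003\right) \left(16773 + 8321\right) = \left(17686 + 13003\right) 25094 = 30689 \cdot 25094 = 770109766$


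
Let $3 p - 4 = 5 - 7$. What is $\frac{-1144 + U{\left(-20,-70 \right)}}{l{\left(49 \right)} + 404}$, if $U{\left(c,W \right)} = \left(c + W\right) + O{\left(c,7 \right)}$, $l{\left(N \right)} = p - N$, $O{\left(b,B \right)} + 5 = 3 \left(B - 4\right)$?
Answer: $- \frac{3690}{1067} \approx -3.4583$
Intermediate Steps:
$O{\left(b,B \right)} = -17 + 3 B$ ($O{\left(b,B \right)} = -5 + 3 \left(B - 4\right) = -5 + 3 \left(-4 + B\right) = -5 + \left(-12 + 3 B\right) = -17 + 3 B$)
$p = \frac{2}{3}$ ($p = \frac{4}{3} + \frac{5 - 7}{3} = \frac{4}{3} + \frac{1}{3} \left(-2\right) = \frac{4}{3} - \frac{2}{3} = \frac{2}{3} \approx 0.66667$)
$l{\left(N \right)} = \frac{2}{3} - N$
$U{\left(c,W \right)} = 4 + W + c$ ($U{\left(c,W \right)} = \left(c + W\right) + \left(-17 + 3 \cdot 7\right) = \left(W + c\right) + \left(-17 + 21\right) = \left(W + c\right) + 4 = 4 + W + c$)
$\frac{-1144 + U{\left(-20,-70 \right)}}{l{\left(49 \right)} + 404} = \frac{-1144 - 86}{\left(\frac{2}{3} - 49\right) + 404} = - \frac{1230}{- \frac{145}{3} + 404} = - \frac{1230}{\frac{1067}{3}} = \left(-1230\right) \frac{3}{1067} = - \frac{3690}{1067}$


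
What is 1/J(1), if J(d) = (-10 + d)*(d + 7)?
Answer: -1/72 ≈ -0.013889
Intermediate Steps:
J(d) = (-10 + d)*(7 + d)
1/J(1) = 1/(-70 + 1**2 - 3*1) = 1/(-70 + 1 - 3) = 1/(-72) = -1/72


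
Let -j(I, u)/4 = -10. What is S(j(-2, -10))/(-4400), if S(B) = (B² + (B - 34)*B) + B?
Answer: -47/110 ≈ -0.42727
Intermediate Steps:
j(I, u) = 40 (j(I, u) = -4*(-10) = 40)
S(B) = B + B² + B*(-34 + B) (S(B) = (B² + (-34 + B)*B) + B = (B² + B*(-34 + B)) + B = B + B² + B*(-34 + B))
S(j(-2, -10))/(-4400) = (40*(-33 + 2*40))/(-4400) = (40*(-33 + 80))*(-1/4400) = (40*47)*(-1/4400) = 1880*(-1/4400) = -47/110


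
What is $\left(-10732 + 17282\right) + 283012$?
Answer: $289562$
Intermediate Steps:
$\left(-10732 + 17282\right) + 283012 = 6550 + 283012 = 289562$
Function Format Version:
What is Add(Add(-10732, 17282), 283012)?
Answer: 289562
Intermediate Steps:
Add(Add(-10732, 17282), 283012) = Add(6550, 283012) = 289562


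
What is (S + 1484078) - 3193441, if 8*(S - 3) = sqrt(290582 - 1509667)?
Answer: -1709360 + I*sqrt(1219085)/8 ≈ -1.7094e+6 + 138.02*I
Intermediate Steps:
S = 3 + I*sqrt(1219085)/8 (S = 3 + sqrt(290582 - 1509667)/8 = 3 + sqrt(-1219085)/8 = 3 + (I*sqrt(1219085))/8 = 3 + I*sqrt(1219085)/8 ≈ 3.0 + 138.02*I)
(S + 1484078) - 3193441 = ((3 + I*sqrt(1219085)/8) + 1484078) - 3193441 = (1484081 + I*sqrt(1219085)/8) - 3193441 = -1709360 + I*sqrt(1219085)/8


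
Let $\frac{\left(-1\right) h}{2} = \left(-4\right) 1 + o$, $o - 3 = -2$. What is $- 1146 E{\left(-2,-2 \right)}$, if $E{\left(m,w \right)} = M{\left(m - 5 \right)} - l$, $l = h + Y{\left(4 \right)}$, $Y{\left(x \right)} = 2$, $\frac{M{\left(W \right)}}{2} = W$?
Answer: $25212$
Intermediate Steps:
$M{\left(W \right)} = 2 W$
$o = 1$ ($o = 3 - 2 = 1$)
$h = 6$ ($h = - 2 \left(\left(-4\right) 1 + 1\right) = - 2 \left(-4 + 1\right) = \left(-2\right) \left(-3\right) = 6$)
$l = 8$ ($l = 6 + 2 = 8$)
$E{\left(m,w \right)} = -18 + 2 m$ ($E{\left(m,w \right)} = 2 \left(m - 5\right) - 8 = 2 \left(-5 + m\right) - 8 = \left(-10 + 2 m\right) - 8 = -18 + 2 m$)
$- 1146 E{\left(-2,-2 \right)} = - 1146 \left(-18 + 2 \left(-2\right)\right) = - 1146 \left(-18 - 4\right) = \left(-1146\right) \left(-22\right) = 25212$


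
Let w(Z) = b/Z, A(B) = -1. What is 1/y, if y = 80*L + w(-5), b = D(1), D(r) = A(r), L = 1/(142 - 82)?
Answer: 15/23 ≈ 0.65217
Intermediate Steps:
L = 1/60 ≈ 0.016667
D(r) = -1
b = -1
w(Z) = -1/Z
y = 23/15 (y = 80*(1/60) - 1/(-5) = 4/3 - 1*(-1/5) = 4/3 + 1/5 = 23/15 ≈ 1.5333)
1/y = 1/(23/15) = 15/23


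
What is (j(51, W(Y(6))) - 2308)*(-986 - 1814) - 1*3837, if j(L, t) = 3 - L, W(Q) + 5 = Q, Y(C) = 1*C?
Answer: 6592963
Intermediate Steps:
Y(C) = C
W(Q) = -5 + Q
(j(51, W(Y(6))) - 2308)*(-986 - 1814) - 1*3837 = ((3 - 1*51) - 2308)*(-986 - 1814) - 1*3837 = ((3 - 51) - 2308)*(-2800) - 3837 = (-48 - 2308)*(-2800) - 3837 = -2356*(-2800) - 3837 = 6596800 - 3837 = 6592963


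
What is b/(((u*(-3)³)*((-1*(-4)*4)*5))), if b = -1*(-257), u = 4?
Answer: -257/8640 ≈ -0.029745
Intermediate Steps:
b = 257
b/(((u*(-3)³)*((-1*(-4)*4)*5))) = 257/(((4*(-3)³)*((-1*(-4)*4)*5))) = 257/(((4*(-27))*((4*4)*5))) = 257/((-1728*5)) = 257/((-108*80)) = 257/(-8640) = 257*(-1/8640) = -257/8640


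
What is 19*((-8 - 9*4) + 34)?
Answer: -190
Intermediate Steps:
19*((-8 - 9*4) + 34) = 19*((-8 - 36) + 34) = 19*(-44 + 34) = 19*(-10) = -190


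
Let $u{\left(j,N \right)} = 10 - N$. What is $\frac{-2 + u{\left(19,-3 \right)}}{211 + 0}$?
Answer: $\frac{11}{211} \approx 0.052133$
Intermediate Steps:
$\frac{-2 + u{\left(19,-3 \right)}}{211 + 0} = \frac{-2 + \left(10 - -3\right)}{211 + 0} = \frac{-2 + \left(10 + 3\right)}{211} = \left(-2 + 13\right) \frac{1}{211} = 11 \cdot \frac{1}{211} = \frac{11}{211}$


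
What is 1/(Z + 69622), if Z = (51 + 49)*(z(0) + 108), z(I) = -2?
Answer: 1/80222 ≈ 1.2465e-5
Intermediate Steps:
Z = 10600 (Z = (51 + 49)*(-2 + 108) = 100*106 = 10600)
1/(Z + 69622) = 1/(10600 + 69622) = 1/80222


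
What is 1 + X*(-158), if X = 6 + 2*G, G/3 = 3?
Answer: -3791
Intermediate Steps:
G = 9 (G = 3*3 = 9)
X = 24 (X = 6 + 2*9 = 6 + 18 = 24)
1 + X*(-158) = 1 + 24*(-158) = 1 - 3792 = -3791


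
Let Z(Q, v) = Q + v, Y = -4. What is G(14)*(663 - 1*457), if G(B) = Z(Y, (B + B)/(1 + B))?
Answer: -6592/15 ≈ -439.47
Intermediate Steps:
G(B) = -4 + 2*B/(1 + B) (G(B) = -4 + (B + B)/(1 + B) = -4 + (2*B)/(1 + B) = -4 + 2*B/(1 + B))
G(14)*(663 - 1*457) = (2*(-2 - 1*14)/(1 + 14))*(663 - 1*457) = (2*(-2 - 14)/15)*(663 - 457) = (2*(1/15)*(-16))*206 = -32/15*206 = -6592/15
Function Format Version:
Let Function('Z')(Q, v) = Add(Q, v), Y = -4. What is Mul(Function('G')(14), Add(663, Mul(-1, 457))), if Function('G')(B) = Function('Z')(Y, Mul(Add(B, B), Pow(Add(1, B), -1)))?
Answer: Rational(-6592, 15) ≈ -439.47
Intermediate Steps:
Function('G')(B) = Add(-4, Mul(2, B, Pow(Add(1, B), -1))) (Function('G')(B) = Add(-4, Mul(Add(B, B), Pow(Add(1, B), -1))) = Add(-4, Mul(Mul(2, B), Pow(Add(1, B), -1))) = Add(-4, Mul(2, B, Pow(Add(1, B), -1))))
Mul(Function('G')(14), Add(663, Mul(-1, 457))) = Mul(Mul(2, Pow(Add(1, 14), -1), Add(-2, Mul(-1, 14))), Add(663, Mul(-1, 457))) = Mul(Mul(2, Pow(15, -1), Add(-2, -14)), Add(663, -457)) = Mul(Mul(2, Rational(1, 15), -16), 206) = Mul(Rational(-32, 15), 206) = Rational(-6592, 15)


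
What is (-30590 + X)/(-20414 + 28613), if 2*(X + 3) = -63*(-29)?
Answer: -59359/16398 ≈ -3.6199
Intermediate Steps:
X = 1821/2 (X = -3 + (-63*(-29))/2 = -3 + (1/2)*1827 = -3 + 1827/2 = 1821/2 ≈ 910.50)
(-30590 + X)/(-20414 + 28613) = (-30590 + 1821/2)/(-20414 + 28613) = -59359/2/8199 = -59359/2*1/8199 = -59359/16398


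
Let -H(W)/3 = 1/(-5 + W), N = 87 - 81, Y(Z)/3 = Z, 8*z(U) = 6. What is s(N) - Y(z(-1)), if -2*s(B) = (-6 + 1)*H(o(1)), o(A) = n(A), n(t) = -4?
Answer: -17/12 ≈ -1.4167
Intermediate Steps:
z(U) = ¾ (z(U) = (⅛)*6 = ¾)
Y(Z) = 3*Z
N = 6
o(A) = -4
H(W) = -3/(-5 + W)
s(B) = ⅚ (s(B) = -(-6 + 1)*(-3/(-5 - 4))/2 = -(-5)*(-3/(-9))/2 = -(-5)*(-3*(-⅑))/2 = -(-5)/(2*3) = -½*(-5/3) = ⅚)
s(N) - Y(z(-1)) = ⅚ - 3*3/4 = ⅚ - 1*9/4 = ⅚ - 9/4 = -17/12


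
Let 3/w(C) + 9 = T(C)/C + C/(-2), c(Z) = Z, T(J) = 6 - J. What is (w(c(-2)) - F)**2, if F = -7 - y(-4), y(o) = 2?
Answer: 1225/16 ≈ 76.563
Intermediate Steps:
F = -9 (F = -7 - 1*2 = -7 - 2 = -9)
w(C) = 3/(-9 - C/2 + (6 - C)/C) (w(C) = 3/(-9 + ((6 - C)/C + C/(-2))) = 3/(-9 + ((6 - C)/C + C*(-1/2))) = 3/(-9 + ((6 - C)/C - C/2)) = 3/(-9 + (-C/2 + (6 - C)/C)) = 3/(-9 - C/2 + (6 - C)/C))
(w(c(-2)) - F)**2 = (-6*(-2)/(-12 + (-2)**2 + 20*(-2)) - 1*(-9))**2 = (-6*(-2)/(-12 + 4 - 40) + 9)**2 = (-6*(-2)/(-48) + 9)**2 = (-6*(-2)*(-1/48) + 9)**2 = (-1/4 + 9)**2 = (35/4)**2 = 1225/16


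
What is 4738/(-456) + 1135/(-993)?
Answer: -290133/25156 ≈ -11.533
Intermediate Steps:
4738/(-456) + 1135/(-993) = 4738*(-1/456) + 1135*(-1/993) = -2369/228 - 1135/993 = -290133/25156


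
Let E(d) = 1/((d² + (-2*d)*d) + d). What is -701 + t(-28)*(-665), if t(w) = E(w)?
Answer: -81221/116 ≈ -700.18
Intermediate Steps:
E(d) = 1/(d - d²) (E(d) = 1/((d² - 2*d²) + d) = 1/(-d² + d) = 1/(d - d²))
t(w) = -1/(w*(-1 + w))
-701 + t(-28)*(-665) = -701 - 1/(-28*(-1 - 28))*(-665) = -701 - 1*(-1/28)/(-29)*(-665) = -701 - 1*(-1/28)*(-1/29)*(-665) = -701 - 1/812*(-665) = -701 + 95/116 = -81221/116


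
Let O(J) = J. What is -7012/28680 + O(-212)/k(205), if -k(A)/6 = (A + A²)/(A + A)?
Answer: 72781/738510 ≈ 0.098551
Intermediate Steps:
k(A) = -3*(A + A²)/A (k(A) = -6*(A + A²)/(A + A) = -6*(A + A²)/(2*A) = -6*(A + A²)*1/(2*A) = -3*(A + A²)/A)
-7012/28680 + O(-212)/k(205) = -7012/28680 - 212/(-3 - 3*205) = -7012*1/28680 - 212/(-3 - 615) = -1753/7170 - 212/(-618) = -1753/7170 - 212*(-1/618) = -1753/7170 + 106/309 = 72781/738510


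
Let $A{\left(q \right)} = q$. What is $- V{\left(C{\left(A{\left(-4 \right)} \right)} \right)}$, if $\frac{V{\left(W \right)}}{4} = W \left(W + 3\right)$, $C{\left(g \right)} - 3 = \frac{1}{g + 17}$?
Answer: $- \frac{12640}{169} \approx -74.793$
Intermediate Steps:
$C{\left(g \right)} = 3 + \frac{1}{17 + g}$ ($C{\left(g \right)} = 3 + \frac{1}{g + 17} = 3 + \frac{1}{17 + g}$)
$V{\left(W \right)} = 4 W \left(3 + W\right)$ ($V{\left(W \right)} = 4 W \left(W + 3\right) = 4 W \left(3 + W\right)$)
$- V{\left(C{\left(A{\left(-4 \right)} \right)} \right)} = - 4 \frac{52 + 3 \left(-4\right)}{17 - 4} \left(3 + \frac{52 + 3 \left(-4\right)}{17 - 4}\right) = - 4 \frac{52 - 12}{13} \left(3 + \frac{52 - 12}{13}\right) = - 4 \cdot \frac{1}{13} \cdot 40 \left(3 + \frac{1}{13} \cdot 40\right) = - \frac{4 \cdot 40 \left(3 + \frac{40}{13}\right)}{13} = - \frac{4 \cdot 40 \cdot 79}{13 \cdot 13} = \left(-1\right) \frac{12640}{169} = - \frac{12640}{169}$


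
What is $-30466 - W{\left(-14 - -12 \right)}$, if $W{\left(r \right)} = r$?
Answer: $-30464$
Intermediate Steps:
$-30466 - W{\left(-14 - -12 \right)} = -30466 - \left(-14 - -12\right) = -30466 - \left(-14 + 12\right) = -30466 - -2 = -30466 + 2 = -30464$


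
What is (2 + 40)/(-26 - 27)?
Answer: -42/53 ≈ -0.79245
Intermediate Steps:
(2 + 40)/(-26 - 27) = 42/(-53) = -1/53*42 = -42/53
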